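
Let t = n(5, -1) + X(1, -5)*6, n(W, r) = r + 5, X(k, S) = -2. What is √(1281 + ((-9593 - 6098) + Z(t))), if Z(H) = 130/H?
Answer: I*√57705/2 ≈ 120.11*I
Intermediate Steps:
n(W, r) = 5 + r
t = -8 (t = (5 - 1) - 2*6 = 4 - 12 = -8)
√(1281 + ((-9593 - 6098) + Z(t))) = √(1281 + ((-9593 - 6098) + 130/(-8))) = √(1281 + (-15691 + 130*(-⅛))) = √(1281 + (-15691 - 65/4)) = √(1281 - 62829/4) = √(-57705/4) = I*√57705/2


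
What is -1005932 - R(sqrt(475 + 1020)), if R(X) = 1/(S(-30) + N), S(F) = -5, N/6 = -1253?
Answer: -7567626435/7523 ≈ -1.0059e+6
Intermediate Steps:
N = -7518 (N = 6*(-1253) = -7518)
R(X) = -1/7523 (R(X) = 1/(-5 - 7518) = 1/(-7523) = -1/7523)
-1005932 - R(sqrt(475 + 1020)) = -1005932 - 1*(-1/7523) = -1005932 + 1/7523 = -7567626435/7523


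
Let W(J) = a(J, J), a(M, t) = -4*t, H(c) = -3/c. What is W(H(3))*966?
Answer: 3864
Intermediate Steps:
W(J) = -4*J
W(H(3))*966 = -(-12)/3*966 = -4*(-1)*966 = 4*966 = 3864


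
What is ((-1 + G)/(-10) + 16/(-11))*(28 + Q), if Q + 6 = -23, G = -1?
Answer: 69/55 ≈ 1.2545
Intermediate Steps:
Q = -29 (Q = -6 - 23 = -29)
((-1 + G)/(-10) + 16/(-11))*(28 + Q) = ((-1 - 1)/(-10) + 16/(-11))*(28 - 29) = (-2*(-⅒) + 16*(-1/11))*(-1) = (⅕ - 16/11)*(-1) = -69/55*(-1) = 69/55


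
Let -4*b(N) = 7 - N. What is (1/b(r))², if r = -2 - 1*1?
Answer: 4/25 ≈ 0.16000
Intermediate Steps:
r = -3 (r = -2 - 1 = -3)
b(N) = -7/4 + N/4 (b(N) = -(7 - N)/4 = -7/4 + N/4)
(1/b(r))² = (1/(-7/4 + (¼)*(-3)))² = (1/(-7/4 - ¾))² = (1/(-5/2))² = (-⅖)² = 4/25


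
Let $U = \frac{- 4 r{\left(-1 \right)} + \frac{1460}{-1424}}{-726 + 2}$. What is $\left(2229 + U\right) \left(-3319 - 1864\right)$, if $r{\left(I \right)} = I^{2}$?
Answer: $- \frac{2977701734195}{257744} \approx -1.1553 \cdot 10^{7}$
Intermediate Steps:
$U = \frac{1789}{257744}$ ($U = \frac{- 4 \left(-1\right)^{2} + \frac{1460}{-1424}}{-726 + 2} = \frac{\left(-4\right) 1 + 1460 \left(- \frac{1}{1424}\right)}{-724} = \left(-4 - \frac{365}{356}\right) \left(- \frac{1}{724}\right) = \left(- \frac{1789}{356}\right) \left(- \frac{1}{724}\right) = \frac{1789}{257744} \approx 0.006941$)
$\left(2229 + U\right) \left(-3319 - 1864\right) = \left(2229 + \frac{1789}{257744}\right) \left(-3319 - 1864\right) = \frac{574513165}{257744} \left(-5183\right) = - \frac{2977701734195}{257744}$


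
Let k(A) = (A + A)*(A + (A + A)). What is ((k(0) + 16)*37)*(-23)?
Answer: -13616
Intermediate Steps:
k(A) = 6*A**2 (k(A) = (2*A)*(A + 2*A) = (2*A)*(3*A) = 6*A**2)
((k(0) + 16)*37)*(-23) = ((6*0**2 + 16)*37)*(-23) = ((6*0 + 16)*37)*(-23) = ((0 + 16)*37)*(-23) = (16*37)*(-23) = 592*(-23) = -13616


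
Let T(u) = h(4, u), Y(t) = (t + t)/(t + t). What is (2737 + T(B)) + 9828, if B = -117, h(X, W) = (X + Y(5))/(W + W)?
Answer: 2940205/234 ≈ 12565.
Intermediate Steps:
Y(t) = 1 (Y(t) = (2*t)/((2*t)) = (2*t)*(1/(2*t)) = 1)
h(X, W) = (1 + X)/(2*W) (h(X, W) = (X + 1)/(W + W) = (1 + X)/((2*W)) = (1 + X)*(1/(2*W)) = (1 + X)/(2*W))
T(u) = 5/(2*u) (T(u) = (1 + 4)/(2*u) = (½)*5/u = 5/(2*u))
(2737 + T(B)) + 9828 = (2737 + (5/2)/(-117)) + 9828 = (2737 + (5/2)*(-1/117)) + 9828 = (2737 - 5/234) + 9828 = 640453/234 + 9828 = 2940205/234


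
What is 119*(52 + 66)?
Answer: 14042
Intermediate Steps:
119*(52 + 66) = 119*118 = 14042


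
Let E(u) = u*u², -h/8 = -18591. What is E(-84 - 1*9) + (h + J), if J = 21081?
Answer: -634548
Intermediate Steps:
h = 148728 (h = -8*(-18591) = 148728)
E(u) = u³
E(-84 - 1*9) + (h + J) = (-84 - 1*9)³ + (148728 + 21081) = (-84 - 9)³ + 169809 = (-93)³ + 169809 = -804357 + 169809 = -634548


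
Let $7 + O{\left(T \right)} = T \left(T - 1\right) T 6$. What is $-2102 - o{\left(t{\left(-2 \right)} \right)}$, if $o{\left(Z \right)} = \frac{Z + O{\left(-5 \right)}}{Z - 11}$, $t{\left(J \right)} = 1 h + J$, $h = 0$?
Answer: $- \frac{28235}{13} \approx -2171.9$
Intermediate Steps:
$O{\left(T \right)} = -7 + 6 T^{2} \left(-1 + T\right)$ ($O{\left(T \right)} = -7 + T \left(T - 1\right) T 6 = -7 + T \left(-1 + T\right) T 6 = -7 + T^{2} \left(-1 + T\right) 6 = -7 + 6 T^{2} \left(-1 + T\right)$)
$t{\left(J \right)} = J$ ($t{\left(J \right)} = 1 \cdot 0 + J = 0 + J = J$)
$o{\left(Z \right)} = \frac{-907 + Z}{-11 + Z}$ ($o{\left(Z \right)} = \frac{Z - \left(7 + 150 + 750\right)}{Z - 11} = \frac{Z - 907}{-11 + Z} = \frac{-907 + Z}{-11 + Z}$)
$-2102 - o{\left(t{\left(-2 \right)} \right)} = -2102 - \frac{-907 - 2}{-11 - 2} = -2102 - \frac{1}{-13} \left(-909\right) = -2102 - \left(- \frac{1}{13}\right) \left(-909\right) = -2102 - \frac{909}{13} = - \frac{28235}{13}$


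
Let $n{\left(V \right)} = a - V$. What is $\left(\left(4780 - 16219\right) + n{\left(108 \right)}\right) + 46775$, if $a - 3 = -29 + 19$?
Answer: $35221$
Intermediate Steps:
$a = -7$ ($a = 3 + \left(-29 + 19\right) = 3 - 10 = -7$)
$n{\left(V \right)} = -7 - V$
$\left(\left(4780 - 16219\right) + n{\left(108 \right)}\right) + 46775 = \left(\left(4780 - 16219\right) - 115\right) + 46775 = \left(-11439 - 115\right) + 46775 = -11554 + 46775 = 35221$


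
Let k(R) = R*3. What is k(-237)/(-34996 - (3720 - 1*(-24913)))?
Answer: 711/63629 ≈ 0.011174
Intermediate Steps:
k(R) = 3*R
k(-237)/(-34996 - (3720 - 1*(-24913))) = (3*(-237))/(-34996 - (3720 - 1*(-24913))) = -711/(-34996 - (3720 + 24913)) = -711/(-34996 - 1*28633) = -711/(-34996 - 28633) = -711/(-63629) = -711*(-1/63629) = 711/63629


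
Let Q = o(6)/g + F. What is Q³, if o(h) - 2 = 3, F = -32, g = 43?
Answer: -2576987811/79507 ≈ -32412.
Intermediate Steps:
o(h) = 5 (o(h) = 2 + 3 = 5)
Q = -1371/43 (Q = 5/43 - 32 = -1371/43 ≈ -31.884)
Q³ = (-1371/43)³ = -2576987811/79507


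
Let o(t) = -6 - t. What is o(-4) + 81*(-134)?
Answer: -10856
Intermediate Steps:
o(-4) + 81*(-134) = (-6 - 1*(-4)) + 81*(-134) = (-6 + 4) - 10854 = -2 - 10854 = -10856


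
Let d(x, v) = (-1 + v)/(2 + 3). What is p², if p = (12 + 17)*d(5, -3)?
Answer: 13456/25 ≈ 538.24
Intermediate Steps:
d(x, v) = -⅕ + v/5 (d(x, v) = (-1 + v)/5 = (-1 + v)*(⅕) = -⅕ + v/5)
p = -116/5 (p = (12 + 17)*(-⅕ + (⅕)*(-3)) = 29*(-⅕ - ⅗) = 29*(-⅘) = -116/5 ≈ -23.200)
p² = (-116/5)² = 13456/25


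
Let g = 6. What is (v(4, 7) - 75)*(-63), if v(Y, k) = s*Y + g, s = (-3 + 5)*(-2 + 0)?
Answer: 5355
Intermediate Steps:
s = -4 (s = 2*(-2) = -4)
v(Y, k) = 6 - 4*Y (v(Y, k) = -4*Y + 6 = 6 - 4*Y)
(v(4, 7) - 75)*(-63) = ((6 - 4*4) - 75)*(-63) = ((6 - 16) - 75)*(-63) = (-10 - 75)*(-63) = -85*(-63) = 5355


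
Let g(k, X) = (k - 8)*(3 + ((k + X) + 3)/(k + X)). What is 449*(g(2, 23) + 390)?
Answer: 4100268/25 ≈ 1.6401e+5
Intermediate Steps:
g(k, X) = (-8 + k)*(3 + (3 + X + k)/(X + k)) (g(k, X) = (-8 + k)*(3 + ((X + k) + 3)/(X + k)) = (-8 + k)*(3 + (3 + X + k)/(X + k)))
449*(g(2, 23) + 390) = 449*((-24 - 32*23 - 29*2 + 4*2² + 4*23*2)/(23 + 2) + 390) = 449*((-24 - 736 - 58 + 4*4 + 184)/25 + 390) = 449*((-24 - 736 - 58 + 16 + 184)/25 + 390) = 449*((1/25)*(-618) + 390) = 449*(-618/25 + 390) = 449*(9132/25) = 4100268/25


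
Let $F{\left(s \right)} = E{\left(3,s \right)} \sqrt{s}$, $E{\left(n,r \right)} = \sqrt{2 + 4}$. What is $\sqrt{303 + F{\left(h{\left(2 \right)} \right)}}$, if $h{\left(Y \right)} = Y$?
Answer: $\sqrt{303 + 2 \sqrt{3}} \approx 17.506$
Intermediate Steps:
$E{\left(n,r \right)} = \sqrt{6}$
$F{\left(s \right)} = \sqrt{6} \sqrt{s}$
$\sqrt{303 + F{\left(h{\left(2 \right)} \right)}} = \sqrt{303 + \sqrt{6} \sqrt{2}} = \sqrt{303 + 2 \sqrt{3}}$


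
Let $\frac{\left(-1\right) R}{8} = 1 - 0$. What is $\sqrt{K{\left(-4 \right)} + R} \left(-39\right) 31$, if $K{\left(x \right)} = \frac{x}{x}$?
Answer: $- 1209 i \sqrt{7} \approx - 3198.7 i$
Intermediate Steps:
$R = -8$ ($R = - 8 \left(1 - 0\right) = - 8 \left(1 + 0\right) = \left(-8\right) 1 = -8$)
$K{\left(x \right)} = 1$
$\sqrt{K{\left(-4 \right)} + R} \left(-39\right) 31 = \sqrt{1 - 8} \left(-39\right) 31 = \sqrt{-7} \left(-39\right) 31 = i \sqrt{7} \left(-39\right) 31 = - 39 i \sqrt{7} \cdot 31 = - 1209 i \sqrt{7}$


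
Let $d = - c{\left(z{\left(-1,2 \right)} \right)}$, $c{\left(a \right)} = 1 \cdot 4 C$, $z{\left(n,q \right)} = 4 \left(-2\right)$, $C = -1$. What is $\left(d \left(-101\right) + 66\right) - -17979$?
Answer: $17641$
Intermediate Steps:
$z{\left(n,q \right)} = -8$
$c{\left(a \right)} = -4$ ($c{\left(a \right)} = 1 \cdot 4 \left(-1\right) = 4 \left(-1\right) = -4$)
$d = 4$ ($d = \left(-1\right) \left(-4\right) = 4$)
$\left(d \left(-101\right) + 66\right) - -17979 = \left(4 \left(-101\right) + 66\right) - -17979 = \left(-404 + 66\right) + 17979 = -338 + 17979 = 17641$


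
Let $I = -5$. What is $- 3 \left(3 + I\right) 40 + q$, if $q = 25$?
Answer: $265$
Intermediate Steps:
$- 3 \left(3 + I\right) 40 + q = - 3 \left(3 - 5\right) 40 + 25 = \left(-3\right) \left(-2\right) 40 + 25 = 6 \cdot 40 + 25 = 240 + 25 = 265$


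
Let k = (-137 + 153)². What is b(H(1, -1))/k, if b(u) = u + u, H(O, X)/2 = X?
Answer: -1/64 ≈ -0.015625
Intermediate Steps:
H(O, X) = 2*X
b(u) = 2*u
k = 256 (k = 16² = 256)
b(H(1, -1))/k = (2*(2*(-1)))/256 = (2*(-2))*(1/256) = -4*1/256 = -1/64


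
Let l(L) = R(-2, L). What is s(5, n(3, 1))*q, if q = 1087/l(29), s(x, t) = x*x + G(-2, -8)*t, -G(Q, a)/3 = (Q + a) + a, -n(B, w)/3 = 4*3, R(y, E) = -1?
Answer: 2085953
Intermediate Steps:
l(L) = -1
n(B, w) = -36 (n(B, w) = -12*3 = -3*12 = -36)
G(Q, a) = -6*a - 3*Q (G(Q, a) = -3*((Q + a) + a) = -3*(Q + 2*a) = -6*a - 3*Q)
s(x, t) = x**2 + 54*t (s(x, t) = x*x + (-6*(-8) - 3*(-2))*t = x**2 + (48 + 6)*t = x**2 + 54*t)
q = -1087 (q = 1087/(-1) = 1087*(-1) = -1087)
s(5, n(3, 1))*q = (5**2 + 54*(-36))*(-1087) = (25 - 1944)*(-1087) = -1919*(-1087) = 2085953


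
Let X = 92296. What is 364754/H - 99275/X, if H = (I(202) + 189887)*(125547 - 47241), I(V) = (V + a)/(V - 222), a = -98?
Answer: -3690187041693715/3430846347414792 ≈ -1.0756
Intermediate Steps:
I(V) = (-98 + V)/(-222 + V) (I(V) = (V - 98)/(V - 222) = (-98 + V)/(-222 + V))
H = 74344421154/5 (H = ((-98 + 202)/(-222 + 202) + 189887)*(125547 - 47241) = (104/(-20) + 189887)*78306 = (-1/20*104 + 189887)*78306 = (-26/5 + 189887)*78306 = (949409/5)*78306 = 74344421154/5 ≈ 1.4869e+10)
364754/H - 99275/X = 364754/(74344421154/5) - 99275/92296 = 364754*(5/74344421154) - 99275*1/92296 = 911885/37172210577 - 99275/92296 = -3690187041693715/3430846347414792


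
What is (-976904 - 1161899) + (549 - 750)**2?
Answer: -2098402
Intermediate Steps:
(-976904 - 1161899) + (549 - 750)**2 = -2138803 + (-201)**2 = -2138803 + 40401 = -2098402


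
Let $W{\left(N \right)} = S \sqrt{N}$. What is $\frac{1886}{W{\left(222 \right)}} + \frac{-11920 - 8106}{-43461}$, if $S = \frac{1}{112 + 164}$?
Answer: $\frac{20026}{43461} + \frac{86756 \sqrt{222}}{37} \approx 34937.0$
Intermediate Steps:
$S = \frac{1}{276} \approx 0.0036232$
$W{\left(N \right)} = \frac{\sqrt{N}}{276}$
$\frac{1886}{W{\left(222 \right)}} + \frac{-11920 - 8106}{-43461} = \frac{1886}{\frac{1}{276} \sqrt{222}} + \frac{-11920 - 8106}{-43461} = 1886 \frac{46 \sqrt{222}}{37} + \left(-11920 - 8106\right) \left(- \frac{1}{43461}\right) = \frac{86756 \sqrt{222}}{37} - - \frac{20026}{43461} = \frac{86756 \sqrt{222}}{37} + \frac{20026}{43461} = \frac{20026}{43461} + \frac{86756 \sqrt{222}}{37}$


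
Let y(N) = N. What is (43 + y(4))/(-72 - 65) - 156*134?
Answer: -2863895/137 ≈ -20904.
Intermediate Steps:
(43 + y(4))/(-72 - 65) - 156*134 = (43 + 4)/(-72 - 65) - 156*134 = 47/(-137) - 20904 = 47*(-1/137) - 20904 = -47/137 - 20904 = -2863895/137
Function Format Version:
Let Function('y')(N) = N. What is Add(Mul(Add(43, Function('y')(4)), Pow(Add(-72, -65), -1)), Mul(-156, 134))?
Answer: Rational(-2863895, 137) ≈ -20904.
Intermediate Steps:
Add(Mul(Add(43, Function('y')(4)), Pow(Add(-72, -65), -1)), Mul(-156, 134)) = Add(Mul(Add(43, 4), Pow(Add(-72, -65), -1)), Mul(-156, 134)) = Add(Mul(47, Pow(-137, -1)), -20904) = Add(Mul(47, Rational(-1, 137)), -20904) = Add(Rational(-47, 137), -20904) = Rational(-2863895, 137)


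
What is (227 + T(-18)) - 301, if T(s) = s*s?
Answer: 250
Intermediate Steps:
T(s) = s**2
(227 + T(-18)) - 301 = (227 + (-18)**2) - 301 = (227 + 324) - 301 = 551 - 301 = 250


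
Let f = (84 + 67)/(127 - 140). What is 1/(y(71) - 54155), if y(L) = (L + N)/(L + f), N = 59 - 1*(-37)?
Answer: -772/41805489 ≈ -1.8466e-5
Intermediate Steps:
f = -151/13 (f = 151/(-13) = 151*(-1/13) = -151/13 ≈ -11.615)
N = 96 (N = 59 + 37 = 96)
y(L) = (96 + L)/(-151/13 + L) (y(L) = (L + 96)/(L - 151/13) = (96 + L)/(-151/13 + L))
1/(y(71) - 54155) = 1/(13*(96 + 71)/(-151 + 13*71) - 54155) = 1/(13*167/(-151 + 923) - 54155) = 1/(13*167/772 - 54155) = 1/(13*(1/772)*167 - 54155) = 1/(2171/772 - 54155) = 1/(-41805489/772) = -772/41805489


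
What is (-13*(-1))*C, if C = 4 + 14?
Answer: 234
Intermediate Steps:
C = 18
(-13*(-1))*C = -13*(-1)*18 = 13*18 = 234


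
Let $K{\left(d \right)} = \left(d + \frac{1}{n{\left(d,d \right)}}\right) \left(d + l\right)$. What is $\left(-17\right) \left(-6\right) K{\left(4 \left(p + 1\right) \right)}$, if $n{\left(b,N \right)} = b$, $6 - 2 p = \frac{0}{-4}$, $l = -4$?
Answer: $\frac{39321}{2} \approx 19661.0$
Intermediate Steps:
$p = 3$ ($p = 3 - \frac{0 \frac{1}{-4}}{2} = 3 - \frac{0 \left(- \frac{1}{4}\right)}{2} = 3 - 0 = 3 + 0 = 3$)
$K{\left(d \right)} = \left(-4 + d\right) \left(d + \frac{1}{d}\right)$ ($K{\left(d \right)} = \left(d + \frac{1}{d}\right) \left(d - 4\right) = \left(d + \frac{1}{d}\right) \left(-4 + d\right) = \left(-4 + d\right) \left(d + \frac{1}{d}\right)$)
$\left(-17\right) \left(-6\right) K{\left(4 \left(p + 1\right) \right)} = \left(-17\right) \left(-6\right) \frac{-4 + 4 \left(3 + 1\right) + \left(4 \left(3 + 1\right)\right)^{2} \left(-4 + 4 \left(3 + 1\right)\right)}{4 \left(3 + 1\right)} = 102 \frac{-4 + 4 \cdot 4 + \left(4 \cdot 4\right)^{2} \left(-4 + 4 \cdot 4\right)}{4 \cdot 4} = 102 \frac{-4 + 16 + 16^{2} \left(-4 + 16\right)}{16} = 102 \frac{-4 + 16 + 256 \cdot 12}{16} = 102 \frac{-4 + 16 + 3072}{16} = 102 \cdot \frac{1}{16} \cdot 3084 = 102 \cdot \frac{771}{4} = \frac{39321}{2}$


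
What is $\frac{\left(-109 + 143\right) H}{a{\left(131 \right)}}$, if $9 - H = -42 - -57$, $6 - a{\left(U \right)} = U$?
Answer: $\frac{204}{125} \approx 1.632$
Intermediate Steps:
$a{\left(U \right)} = 6 - U$
$H = -6$ ($H = 9 - \left(-42 - -57\right) = 9 - \left(-42 + 57\right) = 9 - 15 = -6$)
$\frac{\left(-109 + 143\right) H}{a{\left(131 \right)}} = \frac{\left(-109 + 143\right) \left(-6\right)}{6 - 131} = \frac{34 \left(-6\right)}{6 - 131} = - \frac{204}{-125} = \left(-204\right) \left(- \frac{1}{125}\right) = \frac{204}{125}$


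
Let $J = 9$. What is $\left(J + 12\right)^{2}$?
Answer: $441$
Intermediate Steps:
$\left(J + 12\right)^{2} = \left(9 + 12\right)^{2} = 21^{2} = 441$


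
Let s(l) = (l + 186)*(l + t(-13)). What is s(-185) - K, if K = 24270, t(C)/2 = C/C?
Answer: -24453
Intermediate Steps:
t(C) = 2 (t(C) = 2*(C/C) = 2*1 = 2)
s(l) = (2 + l)*(186 + l) (s(l) = (l + 186)*(l + 2) = (186 + l)*(2 + l) = (2 + l)*(186 + l))
s(-185) - K = (372 + (-185)² + 188*(-185)) - 1*24270 = (372 + 34225 - 34780) - 24270 = -183 - 24270 = -24453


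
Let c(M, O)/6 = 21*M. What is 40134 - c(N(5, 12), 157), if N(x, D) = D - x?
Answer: 39252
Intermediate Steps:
c(M, O) = 126*M (c(M, O) = 6*(21*M) = 126*M)
40134 - c(N(5, 12), 157) = 40134 - 126*(12 - 1*5) = 40134 - 126*(12 - 5) = 40134 - 126*7 = 40134 - 1*882 = 40134 - 882 = 39252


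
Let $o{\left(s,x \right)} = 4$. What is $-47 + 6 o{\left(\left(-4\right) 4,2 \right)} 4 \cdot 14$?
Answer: $1297$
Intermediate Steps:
$-47 + 6 o{\left(\left(-4\right) 4,2 \right)} 4 \cdot 14 = -47 + 6 \cdot 4 \cdot 4 \cdot 14 = -47 + 24 \cdot 4 \cdot 14 = -47 + 96 \cdot 14 = -47 + 1344 = 1297$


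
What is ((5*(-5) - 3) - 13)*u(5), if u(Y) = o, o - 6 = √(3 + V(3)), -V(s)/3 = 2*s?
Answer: -246 - 41*I*√15 ≈ -246.0 - 158.79*I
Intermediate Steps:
V(s) = -6*s
o = 6 + I*√15 (o = 6 + √(3 - 6*3) = 6 + √(3 - 18) = 6 + √(-15) = 6 + I*√15 ≈ 6.0 + 3.873*I)
u(Y) = 6 + I*√15
((5*(-5) - 3) - 13)*u(5) = ((5*(-5) - 3) - 13)*(6 + I*√15) = ((-25 - 3) - 13)*(6 + I*√15) = (-28 - 13)*(6 + I*√15) = -41*(6 + I*√15) = -246 - 41*I*√15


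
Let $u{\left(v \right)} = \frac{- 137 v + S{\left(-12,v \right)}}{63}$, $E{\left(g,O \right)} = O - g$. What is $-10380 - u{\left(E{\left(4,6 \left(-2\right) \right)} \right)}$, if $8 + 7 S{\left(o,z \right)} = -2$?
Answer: $- \frac{4592914}{441} \approx -10415.0$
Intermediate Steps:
$S{\left(o,z \right)} = - \frac{10}{7}$ ($S{\left(o,z \right)} = - \frac{8}{7} + \frac{1}{7} \left(-2\right) = - \frac{8}{7} - \frac{2}{7} = - \frac{10}{7}$)
$u{\left(v \right)} = - \frac{10}{441} - \frac{137 v}{63}$ ($u{\left(v \right)} = \frac{- 137 v - \frac{10}{7}}{63} = \left(- \frac{10}{7} - 137 v\right) \frac{1}{63} = - \frac{10}{441} - \frac{137 v}{63}$)
$-10380 - u{\left(E{\left(4,6 \left(-2\right) \right)} \right)} = -10380 - \left(- \frac{10}{441} - \frac{137 \left(6 \left(-2\right) - 4\right)}{63}\right) = -10380 - \left(- \frac{10}{441} - \frac{137 \left(-12 - 4\right)}{63}\right) = -10380 - \left(- \frac{10}{441} - - \frac{2192}{63}\right) = -10380 - \left(- \frac{10}{441} + \frac{2192}{63}\right) = -10380 - \frac{15334}{441} = - \frac{4592914}{441}$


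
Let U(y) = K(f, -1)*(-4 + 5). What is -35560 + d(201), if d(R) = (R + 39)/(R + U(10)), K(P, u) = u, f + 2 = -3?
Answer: -177794/5 ≈ -35559.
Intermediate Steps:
f = -5 (f = -2 - 3 = -5)
U(y) = -1 (U(y) = -(-4 + 5) = -1*1 = -1)
d(R) = (39 + R)/(-1 + R) (d(R) = (R + 39)/(R - 1) = (39 + R)/(-1 + R))
-35560 + d(201) = -35560 + (39 + 201)/(-1 + 201) = -35560 + 240/200 = -35560 + (1/200)*240 = -35560 + 6/5 = -177794/5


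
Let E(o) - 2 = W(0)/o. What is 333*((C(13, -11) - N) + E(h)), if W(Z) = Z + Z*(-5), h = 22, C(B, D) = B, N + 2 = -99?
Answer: 38628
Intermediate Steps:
N = -101 (N = -2 - 99 = -101)
W(Z) = -4*Z (W(Z) = Z - 5*Z = -4*Z)
E(o) = 2 (E(o) = 2 + (-4*0)/o = 2 + 0/o = 2 + 0 = 2)
333*((C(13, -11) - N) + E(h)) = 333*((13 - 1*(-101)) + 2) = 333*((13 + 101) + 2) = 333*(114 + 2) = 333*116 = 38628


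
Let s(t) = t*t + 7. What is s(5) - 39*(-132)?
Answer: 5180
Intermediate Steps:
s(t) = 7 + t² (s(t) = t² + 7 = 7 + t²)
s(5) - 39*(-132) = (7 + 5²) - 39*(-132) = (7 + 25) + 5148 = 32 + 5148 = 5180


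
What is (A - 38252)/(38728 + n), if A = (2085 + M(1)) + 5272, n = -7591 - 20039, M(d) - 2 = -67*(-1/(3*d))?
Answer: -46306/16647 ≈ -2.7816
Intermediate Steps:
M(d) = 2 + 67/(3*d) (M(d) = 2 - 67*(-1/(3*d)) = 2 - (-67)/(3*d) = 2 + 67/(3*d))
n = -27630
A = 22144/3 (A = (2085 + (2 + (67/3)/1)) + 5272 = (2085 + (2 + (67/3)*1)) + 5272 = (2085 + (2 + 67/3)) + 5272 = (2085 + 73/3) + 5272 = 6328/3 + 5272 = 22144/3 ≈ 7381.3)
(A - 38252)/(38728 + n) = (22144/3 - 38252)/(38728 - 27630) = -92612/3/11098 = -92612/3*1/11098 = -46306/16647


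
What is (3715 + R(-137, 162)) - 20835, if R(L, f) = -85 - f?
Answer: -17367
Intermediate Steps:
(3715 + R(-137, 162)) - 20835 = (3715 + (-85 - 1*162)) - 20835 = (3715 + (-85 - 162)) - 20835 = (3715 - 247) - 20835 = 3468 - 20835 = -17367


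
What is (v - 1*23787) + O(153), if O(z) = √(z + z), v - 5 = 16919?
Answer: -6863 + 3*√34 ≈ -6845.5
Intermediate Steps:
v = 16924 (v = 5 + 16919 = 16924)
O(z) = √2*√z (O(z) = √(2*z) = √2*√z)
(v - 1*23787) + O(153) = (16924 - 1*23787) + √2*√153 = (16924 - 23787) + √2*(3*√17) = -6863 + 3*√34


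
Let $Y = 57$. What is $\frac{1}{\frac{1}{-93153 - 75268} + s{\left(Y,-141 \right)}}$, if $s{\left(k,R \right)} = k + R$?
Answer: $- \frac{168421}{14147365} \approx -0.011905$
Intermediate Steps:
$s{\left(k,R \right)} = R + k$
$\frac{1}{\frac{1}{-93153 - 75268} + s{\left(Y,-141 \right)}} = \frac{1}{\frac{1}{-93153 - 75268} + \left(-141 + 57\right)} = \frac{1}{\frac{1}{-168421} - 84} = \frac{1}{- \frac{1}{168421} - 84} = \frac{1}{- \frac{14147365}{168421}} = - \frac{168421}{14147365}$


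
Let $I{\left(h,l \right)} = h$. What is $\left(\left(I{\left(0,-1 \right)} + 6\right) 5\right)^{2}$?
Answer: $900$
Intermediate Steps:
$\left(\left(I{\left(0,-1 \right)} + 6\right) 5\right)^{2} = \left(\left(0 + 6\right) 5\right)^{2} = \left(6 \cdot 5\right)^{2} = 30^{2} = 900$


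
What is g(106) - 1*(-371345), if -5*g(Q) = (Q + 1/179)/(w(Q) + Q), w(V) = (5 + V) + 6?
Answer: 14822974570/39917 ≈ 3.7135e+5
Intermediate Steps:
w(V) = 11 + V
g(Q) = -(1/179 + Q)/(5*(11 + 2*Q)) (g(Q) = -(Q + 1/179)/(5*((11 + Q) + Q)) = -(Q + 1/179)/(5*(11 + 2*Q)) = -(1/179 + Q)/(5*(11 + 2*Q)))
g(106) - 1*(-371345) = (-1 - 179*106)/(895*(11 + 2*106)) - 1*(-371345) = (-1 - 18974)/(895*(11 + 212)) + 371345 = (1/895)*(-18975)/223 + 371345 = (1/895)*(1/223)*(-18975) + 371345 = -3795/39917 + 371345 = 14822974570/39917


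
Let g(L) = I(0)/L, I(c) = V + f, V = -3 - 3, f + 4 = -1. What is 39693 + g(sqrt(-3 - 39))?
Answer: 39693 + 11*I*sqrt(42)/42 ≈ 39693.0 + 1.6973*I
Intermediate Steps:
f = -5 (f = -4 - 1 = -5)
V = -6
I(c) = -11 (I(c) = -6 - 5 = -11)
g(L) = -11/L
39693 + g(sqrt(-3 - 39)) = 39693 - 11/sqrt(-3 - 39) = 39693 - 11*(-I*sqrt(42)/42) = 39693 - (-11)*I*sqrt(42)/42 = 39693 + 11*I*sqrt(42)/42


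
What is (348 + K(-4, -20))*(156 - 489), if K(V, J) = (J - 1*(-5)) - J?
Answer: -117549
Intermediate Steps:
K(V, J) = 5 (K(V, J) = (J + 5) - J = (5 + J) - J = 5)
(348 + K(-4, -20))*(156 - 489) = (348 + 5)*(156 - 489) = 353*(-333) = -117549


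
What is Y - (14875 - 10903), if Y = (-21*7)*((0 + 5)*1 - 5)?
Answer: -3972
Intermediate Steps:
Y = 0 (Y = -147*(5*1 - 5) = -147*(5 - 5) = -147*0 = 0)
Y - (14875 - 10903) = 0 - (14875 - 10903) = 0 - 1*3972 = 0 - 3972 = -3972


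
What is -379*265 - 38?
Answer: -100473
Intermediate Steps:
-379*265 - 38 = -100435 - 38 = -100473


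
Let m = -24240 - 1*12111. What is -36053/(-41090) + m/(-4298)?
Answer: 58879228/6307315 ≈ 9.3351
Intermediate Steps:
m = -36351 (m = -24240 - 12111 = -36351)
-36053/(-41090) + m/(-4298) = -36053/(-41090) - 36351/(-4298) = -36053*(-1/41090) - 36351*(-1/4298) = 36053/41090 + 5193/614 = 58879228/6307315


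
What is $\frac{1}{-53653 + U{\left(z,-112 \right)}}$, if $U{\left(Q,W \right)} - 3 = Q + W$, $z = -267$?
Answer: $- \frac{1}{54029} \approx -1.8509 \cdot 10^{-5}$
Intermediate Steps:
$U{\left(Q,W \right)} = 3 + Q + W$ ($U{\left(Q,W \right)} = 3 + \left(Q + W\right) = 3 + Q + W$)
$\frac{1}{-53653 + U{\left(z,-112 \right)}} = \frac{1}{-53653 - 376} = \frac{1}{-54029} = - \frac{1}{54029}$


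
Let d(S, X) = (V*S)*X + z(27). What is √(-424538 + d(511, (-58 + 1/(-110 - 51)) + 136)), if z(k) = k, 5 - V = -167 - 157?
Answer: 2*√1677951867/23 ≈ 3562.0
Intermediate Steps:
V = 329 (V = 5 - (-167 - 157) = 5 - 1*(-324) = 5 + 324 = 329)
d(S, X) = 27 + 329*S*X (d(S, X) = (329*S)*X + 27 = 329*S*X + 27 = 27 + 329*S*X)
√(-424538 + d(511, (-58 + 1/(-110 - 51)) + 136)) = √(-424538 + (27 + 329*511*((-58 + 1/(-110 - 51)) + 136))) = √(-424538 + (27 + 329*511*((-58 + 1/(-161)) + 136))) = √(-424538 + (27 + 329*511*((-58 - 1/161) + 136))) = √(-424538 + (27 + 329*511*(-9339/161 + 136))) = √(-424538 + (27 + 329*511*(12557/161))) = √(-424538 + (27 + 301581469/23)) = √(-424538 + 301582090/23) = √(291817716/23) = 2*√1677951867/23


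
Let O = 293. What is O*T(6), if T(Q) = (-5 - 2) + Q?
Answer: -293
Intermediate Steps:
T(Q) = -7 + Q
O*T(6) = 293*(-7 + 6) = 293*(-1) = -293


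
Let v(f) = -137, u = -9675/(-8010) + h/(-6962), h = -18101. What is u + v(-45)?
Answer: -41264131/309809 ≈ -133.19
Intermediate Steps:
u = 1179702/309809 (u = -9675/(-8010) - 18101/(-6962) = -9675*(-1/8010) - 18101*(-1/6962) = 215/178 + 18101/6962 = 1179702/309809 ≈ 3.8078)
u + v(-45) = 1179702/309809 - 137 = -41264131/309809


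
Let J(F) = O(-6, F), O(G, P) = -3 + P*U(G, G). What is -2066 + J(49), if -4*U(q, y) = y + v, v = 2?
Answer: -2020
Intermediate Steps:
U(q, y) = -1/2 - y/4 (U(q, y) = -(y + 2)/4 = -(2 + y)/4 = -1/2 - y/4)
O(G, P) = -3 + P*(-1/2 - G/4)
J(F) = -3 + F (J(F) = -3 - F*(2 - 6)/4 = -3 - 1/4*F*(-4) = -3 + F)
-2066 + J(49) = -2066 + (-3 + 49) = -2066 + 46 = -2020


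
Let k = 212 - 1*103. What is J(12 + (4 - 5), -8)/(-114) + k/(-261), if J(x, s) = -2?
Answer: -1984/4959 ≈ -0.40008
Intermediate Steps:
k = 109 (k = 212 - 103 = 109)
J(12 + (4 - 5), -8)/(-114) + k/(-261) = -2/(-114) + 109/(-261) = -2*(-1/114) + 109*(-1/261) = 1/57 - 109/261 = -1984/4959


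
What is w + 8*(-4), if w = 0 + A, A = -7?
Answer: -39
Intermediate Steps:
w = -7 (w = 0 - 7 = -7)
w + 8*(-4) = -7 + 8*(-4) = -7 - 32 = -39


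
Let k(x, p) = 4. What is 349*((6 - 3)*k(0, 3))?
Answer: 4188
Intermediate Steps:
349*((6 - 3)*k(0, 3)) = 349*((6 - 3)*4) = 349*(3*4) = 349*12 = 4188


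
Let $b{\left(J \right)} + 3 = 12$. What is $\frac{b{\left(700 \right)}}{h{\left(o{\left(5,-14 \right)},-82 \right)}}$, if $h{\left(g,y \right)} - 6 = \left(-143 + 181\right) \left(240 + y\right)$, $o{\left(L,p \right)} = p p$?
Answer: $\frac{9}{6010} \approx 0.0014975$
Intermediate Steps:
$b{\left(J \right)} = 9$ ($b{\left(J \right)} = -3 + 12 = 9$)
$o{\left(L,p \right)} = p^{2}$
$h{\left(g,y \right)} = 9126 + 38 y$ ($h{\left(g,y \right)} = 6 + \left(-143 + 181\right) \left(240 + y\right) = 6 + 38 \left(240 + y\right) = 6 + \left(9120 + 38 y\right) = 9126 + 38 y$)
$\frac{b{\left(700 \right)}}{h{\left(o{\left(5,-14 \right)},-82 \right)}} = \frac{9}{9126 + 38 \left(-82\right)} = \frac{9}{9126 - 3116} = \frac{9}{6010}$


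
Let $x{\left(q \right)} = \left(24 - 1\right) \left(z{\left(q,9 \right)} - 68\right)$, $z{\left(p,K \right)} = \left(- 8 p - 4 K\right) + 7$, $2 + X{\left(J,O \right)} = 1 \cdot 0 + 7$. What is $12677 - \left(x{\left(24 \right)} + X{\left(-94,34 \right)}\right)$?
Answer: $19319$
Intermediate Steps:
$X{\left(J,O \right)} = 5$ ($X{\left(J,O \right)} = -2 + \left(1 \cdot 0 + 7\right) = -2 + \left(0 + 7\right) = -2 + 7 = 5$)
$z{\left(p,K \right)} = 7 - 8 p - 4 K$
$x{\left(q \right)} = -2231 - 184 q$ ($x{\left(q \right)} = \left(24 - 1\right) \left(\left(7 - 8 q - 36\right) - 68\right) = 23 \left(\left(7 - 8 q - 36\right) - 68\right) = 23 \left(\left(-29 - 8 q\right) - 68\right) = 23 \left(-97 - 8 q\right) = -2231 - 184 q$)
$12677 - \left(x{\left(24 \right)} + X{\left(-94,34 \right)}\right) = 12677 - \left(\left(-2231 - 4416\right) + 5\right) = 12677 - \left(-6647 + 5\right) = 12677 - -6642 = 12677 + 6642 = 19319$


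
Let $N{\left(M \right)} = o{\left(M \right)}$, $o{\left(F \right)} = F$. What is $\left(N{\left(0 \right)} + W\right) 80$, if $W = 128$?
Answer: $10240$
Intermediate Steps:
$N{\left(M \right)} = M$
$\left(N{\left(0 \right)} + W\right) 80 = \left(0 + 128\right) 80 = 128 \cdot 80 = 10240$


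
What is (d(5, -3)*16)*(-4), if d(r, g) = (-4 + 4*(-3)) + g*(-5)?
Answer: 64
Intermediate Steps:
d(r, g) = -16 - 5*g (d(r, g) = (-4 - 12) - 5*g = -16 - 5*g)
(d(5, -3)*16)*(-4) = ((-16 - 5*(-3))*16)*(-4) = ((-16 + 15)*16)*(-4) = -1*16*(-4) = -16*(-4) = 64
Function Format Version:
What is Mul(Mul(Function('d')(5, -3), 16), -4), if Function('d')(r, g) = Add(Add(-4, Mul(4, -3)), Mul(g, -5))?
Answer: 64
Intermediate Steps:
Function('d')(r, g) = Add(-16, Mul(-5, g)) (Function('d')(r, g) = Add(Add(-4, -12), Mul(-5, g)) = Add(-16, Mul(-5, g)))
Mul(Mul(Function('d')(5, -3), 16), -4) = Mul(Mul(Add(-16, Mul(-5, -3)), 16), -4) = Mul(Mul(Add(-16, 15), 16), -4) = Mul(Mul(-1, 16), -4) = Mul(-16, -4) = 64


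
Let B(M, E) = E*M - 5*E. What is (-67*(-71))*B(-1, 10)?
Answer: -285420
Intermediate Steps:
B(M, E) = -5*E + E*M
(-67*(-71))*B(-1, 10) = (-67*(-71))*(10*(-5 - 1)) = 4757*(10*(-6)) = 4757*(-60) = -285420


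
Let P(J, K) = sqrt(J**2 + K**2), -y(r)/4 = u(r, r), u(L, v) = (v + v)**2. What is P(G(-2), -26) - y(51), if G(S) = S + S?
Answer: 41616 + 2*sqrt(173) ≈ 41642.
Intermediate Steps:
u(L, v) = 4*v**2 (u(L, v) = (2*v)**2 = 4*v**2)
G(S) = 2*S
y(r) = -16*r**2
P(G(-2), -26) - y(51) = sqrt((2*(-2))**2 + (-26)**2) - (-16)*51**2 = sqrt((-4)**2 + 676) - (-16)*2601 = sqrt(16 + 676) - 1*(-41616) = sqrt(692) + 41616 = 2*sqrt(173) + 41616 = 41616 + 2*sqrt(173)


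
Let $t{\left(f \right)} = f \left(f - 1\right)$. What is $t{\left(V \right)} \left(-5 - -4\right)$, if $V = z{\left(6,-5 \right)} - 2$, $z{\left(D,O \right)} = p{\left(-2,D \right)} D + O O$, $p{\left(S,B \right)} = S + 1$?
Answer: $-272$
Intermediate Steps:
$p{\left(S,B \right)} = 1 + S$
$z{\left(D,O \right)} = O^{2} - D$ ($z{\left(D,O \right)} = \left(1 - 2\right) D + O O = - D + O^{2} = O^{2} - D$)
$V = 17$ ($V = \left(\left(-5\right)^{2} - 6\right) - 2 = \left(25 - 6\right) - 2 = 19 - 2 = 17$)
$t{\left(f \right)} = f \left(-1 + f\right)$
$t{\left(V \right)} \left(-5 - -4\right) = 17 \left(-1 + 17\right) \left(-5 - -4\right) = 17 \cdot 16 \left(-5 + 4\right) = 272 \left(-1\right) = -272$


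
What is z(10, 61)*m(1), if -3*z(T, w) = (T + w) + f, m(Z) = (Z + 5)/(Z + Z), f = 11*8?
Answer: -159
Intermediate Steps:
f = 88
m(Z) = (5 + Z)/(2*Z) (m(Z) = (5 + Z)/((2*Z)) = (5 + Z)*(1/(2*Z)) = (5 + Z)/(2*Z))
z(T, w) = -88/3 - T/3 - w/3 (z(T, w) = -((T + w) + 88)/3 = -(88 + T + w)/3 = -88/3 - T/3 - w/3)
z(10, 61)*m(1) = (-88/3 - ⅓*10 - ⅓*61)*((½)*(5 + 1)/1) = (-88/3 - 10/3 - 61/3)*((½)*1*6) = -53*3 = -159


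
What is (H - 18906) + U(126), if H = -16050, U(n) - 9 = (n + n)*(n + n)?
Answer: 28557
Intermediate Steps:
U(n) = 9 + 4*n**2 (U(n) = 9 + (n + n)*(n + n) = 9 + (2*n)*(2*n) = 9 + 4*n**2)
(H - 18906) + U(126) = (-16050 - 18906) + (9 + 4*126**2) = -34956 + (9 + 4*15876) = -34956 + (9 + 63504) = -34956 + 63513 = 28557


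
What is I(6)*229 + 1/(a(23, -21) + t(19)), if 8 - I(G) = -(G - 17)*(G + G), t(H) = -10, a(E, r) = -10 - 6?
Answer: -738297/26 ≈ -28396.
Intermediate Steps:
a(E, r) = -16
I(G) = 8 + 2*G*(-17 + G) (I(G) = 8 - (-1)*(G - 17)*(G + G) = 8 - (-1)*(-17 + G)*(2*G) = 8 - (-1)*2*G*(-17 + G) = 8 - (-2)*G*(-17 + G) = 8 + 2*G*(-17 + G))
I(6)*229 + 1/(a(23, -21) + t(19)) = (8 - 34*6 + 2*6²)*229 + 1/(-16 - 10) = (8 - 204 + 2*36)*229 + 1/(-26) = (8 - 204 + 72)*229 - 1/26 = -124*229 - 1/26 = -28396 - 1/26 = -738297/26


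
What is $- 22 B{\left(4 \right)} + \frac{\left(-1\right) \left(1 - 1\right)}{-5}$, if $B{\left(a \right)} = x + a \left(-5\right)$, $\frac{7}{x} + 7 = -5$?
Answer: $\frac{2717}{6} \approx 452.83$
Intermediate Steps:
$x = - \frac{7}{12}$ ($x = \frac{7}{-7 - 5} = \frac{7}{-12} = 7 \left(- \frac{1}{12}\right) = - \frac{7}{12} \approx -0.58333$)
$B{\left(a \right)} = - \frac{7}{12} - 5 a$ ($B{\left(a \right)} = - \frac{7}{12} + a \left(-5\right) = - \frac{7}{12} - 5 a$)
$- 22 B{\left(4 \right)} + \frac{\left(-1\right) \left(1 - 1\right)}{-5} = - 22 \left(- \frac{7}{12} - 20\right) + \frac{\left(-1\right) \left(1 - 1\right)}{-5} = - 22 \left(- \frac{7}{12} - 20\right) + \left(-1\right) 0 \left(- \frac{1}{5}\right) = \left(-22\right) \left(- \frac{247}{12}\right) + 0 \left(- \frac{1}{5}\right) = \frac{2717}{6} + 0 = \frac{2717}{6}$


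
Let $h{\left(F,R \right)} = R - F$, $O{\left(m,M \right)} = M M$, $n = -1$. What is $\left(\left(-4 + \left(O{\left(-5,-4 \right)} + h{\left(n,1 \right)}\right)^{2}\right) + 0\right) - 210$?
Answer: $110$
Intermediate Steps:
$O{\left(m,M \right)} = M^{2}$
$\left(\left(-4 + \left(O{\left(-5,-4 \right)} + h{\left(n,1 \right)}\right)^{2}\right) + 0\right) - 210 = \left(\left(-4 + \left(\left(-4\right)^{2} + \left(1 - -1\right)\right)^{2}\right) + 0\right) - 210 = \left(\left(-4 + \left(16 + \left(1 + 1\right)\right)^{2}\right) + 0\right) - 210 = \left(\left(-4 + \left(16 + 2\right)^{2}\right) + 0\right) - 210 = \left(\left(-4 + 18^{2}\right) + 0\right) - 210 = \left(\left(-4 + 324\right) + 0\right) - 210 = \left(320 + 0\right) - 210 = 320 - 210 = 110$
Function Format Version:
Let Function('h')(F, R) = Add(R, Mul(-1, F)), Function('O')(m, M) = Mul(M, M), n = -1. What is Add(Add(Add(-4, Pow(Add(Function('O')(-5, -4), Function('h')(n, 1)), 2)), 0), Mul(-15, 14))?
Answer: 110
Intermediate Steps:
Function('O')(m, M) = Pow(M, 2)
Add(Add(Add(-4, Pow(Add(Function('O')(-5, -4), Function('h')(n, 1)), 2)), 0), Mul(-15, 14)) = Add(Add(Add(-4, Pow(Add(Pow(-4, 2), Add(1, Mul(-1, -1))), 2)), 0), Mul(-15, 14)) = Add(Add(Add(-4, Pow(Add(16, Add(1, 1)), 2)), 0), -210) = Add(Add(Add(-4, Pow(Add(16, 2), 2)), 0), -210) = Add(Add(Add(-4, Pow(18, 2)), 0), -210) = Add(Add(Add(-4, 324), 0), -210) = Add(Add(320, 0), -210) = Add(320, -210) = 110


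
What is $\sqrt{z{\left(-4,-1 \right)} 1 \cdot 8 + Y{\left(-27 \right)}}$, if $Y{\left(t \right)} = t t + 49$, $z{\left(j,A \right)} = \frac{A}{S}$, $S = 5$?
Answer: $\frac{\sqrt{19410}}{5} \approx 27.864$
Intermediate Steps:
$z{\left(j,A \right)} = \frac{A}{5}$
$Y{\left(t \right)} = 49 + t^{2}$ ($Y{\left(t \right)} = t^{2} + 49 = 49 + t^{2}$)
$\sqrt{z{\left(-4,-1 \right)} 1 \cdot 8 + Y{\left(-27 \right)}} = \sqrt{\frac{1}{5} \left(-1\right) 1 \cdot 8 + \left(49 + \left(-27\right)^{2}\right)} = \sqrt{\left(- \frac{1}{5}\right) 1 \cdot 8 + \left(49 + 729\right)} = \sqrt{\left(- \frac{1}{5}\right) 8 + 778} = \sqrt{- \frac{8}{5} + 778} = \sqrt{\frac{3882}{5}} = \frac{\sqrt{19410}}{5}$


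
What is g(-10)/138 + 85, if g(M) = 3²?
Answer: 3913/46 ≈ 85.065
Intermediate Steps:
g(M) = 9
g(-10)/138 + 85 = 9/138 + 85 = 9*(1/138) + 85 = 3/46 + 85 = 3913/46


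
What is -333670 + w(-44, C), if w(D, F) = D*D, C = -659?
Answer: -331734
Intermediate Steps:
w(D, F) = D²
-333670 + w(-44, C) = -333670 + (-44)² = -333670 + 1936 = -331734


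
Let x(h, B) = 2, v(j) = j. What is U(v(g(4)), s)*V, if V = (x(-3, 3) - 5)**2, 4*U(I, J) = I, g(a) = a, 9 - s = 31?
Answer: 9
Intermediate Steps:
s = -22 (s = 9 - 1*31 = 9 - 31 = -22)
U(I, J) = I/4
V = 9 (V = (2 - 5)**2 = (-3)**2 = 9)
U(v(g(4)), s)*V = ((1/4)*4)*9 = 1*9 = 9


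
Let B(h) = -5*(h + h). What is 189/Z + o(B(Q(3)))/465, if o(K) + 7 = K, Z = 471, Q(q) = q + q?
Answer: 18776/73005 ≈ 0.25719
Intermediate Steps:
Q(q) = 2*q
B(h) = -10*h
o(K) = -7 + K
189/Z + o(B(Q(3)))/465 = 189/471 + (-7 - 20*3)/465 = 189*(1/471) + (-7 - 10*6)*(1/465) = 63/157 + (-7 - 60)*(1/465) = 63/157 - 67*1/465 = 63/157 - 67/465 = 18776/73005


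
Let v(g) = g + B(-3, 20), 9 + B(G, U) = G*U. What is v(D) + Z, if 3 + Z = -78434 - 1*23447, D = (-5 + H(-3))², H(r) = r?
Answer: -101889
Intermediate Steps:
B(G, U) = -9 + G*U
D = 64 (D = (-5 - 3)² = (-8)² = 64)
Z = -101884 (Z = -3 + (-78434 - 1*23447) = -3 + (-78434 - 23447) = -3 - 101881 = -101884)
v(g) = -69 + g (v(g) = g + (-9 - 3*20) = g + (-9 - 60) = g - 69 = -69 + g)
v(D) + Z = (-69 + 64) - 101884 = -5 - 101884 = -101889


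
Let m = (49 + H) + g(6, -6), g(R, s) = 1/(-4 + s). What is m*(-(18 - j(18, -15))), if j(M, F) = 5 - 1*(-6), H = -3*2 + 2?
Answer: -3143/10 ≈ -314.30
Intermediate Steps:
H = -4 (H = -6 + 2 = -4)
j(M, F) = 11 (j(M, F) = 5 + 6 = 11)
m = 449/10 (m = (49 - 4) + 1/(-4 - 6) = 45 + 1/(-10) = 45 - ⅒ = 449/10 ≈ 44.900)
m*(-(18 - j(18, -15))) = 449*(-(18 - 1*11))/10 = 449*(-(18 - 11))/10 = 449*(-1*7)/10 = (449/10)*(-7) = -3143/10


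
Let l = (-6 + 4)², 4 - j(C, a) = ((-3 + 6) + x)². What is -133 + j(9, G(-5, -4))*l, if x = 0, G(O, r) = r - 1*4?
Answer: -153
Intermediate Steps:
G(O, r) = -4 + r (G(O, r) = r - 4 = -4 + r)
j(C, a) = -5 (j(C, a) = 4 - ((-3 + 6) + 0)² = 4 - (3 + 0)² = 4 - 1*3² = 4 - 1*9 = 4 - 9 = -5)
l = 4 (l = (-2)² = 4)
-133 + j(9, G(-5, -4))*l = -133 - 5*4 = -133 - 20 = -153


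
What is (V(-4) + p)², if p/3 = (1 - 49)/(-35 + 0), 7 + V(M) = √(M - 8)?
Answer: (-101 + 70*I*√3)²/1225 ≈ -3.6727 - 19.993*I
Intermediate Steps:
V(M) = -7 + √(-8 + M) (V(M) = -7 + √(M - 8) = -7 + √(-8 + M))
p = 144/35 (p = 3*((1 - 49)/(-35 + 0)) = 3*(-48/(-35)) = 3*(-48*(-1/35)) = 3*(48/35) = 144/35 ≈ 4.1143)
(V(-4) + p)² = ((-7 + √(-8 - 4)) + 144/35)² = ((-7 + √(-12)) + 144/35)² = ((-7 + 2*I*√3) + 144/35)² = (-101/35 + 2*I*√3)²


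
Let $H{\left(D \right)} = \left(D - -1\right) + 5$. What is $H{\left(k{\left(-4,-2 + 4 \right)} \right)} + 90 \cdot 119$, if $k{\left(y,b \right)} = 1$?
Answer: $10717$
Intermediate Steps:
$H{\left(D \right)} = 6 + D$ ($H{\left(D \right)} = \left(D + 1\right) + 5 = \left(1 + D\right) + 5 = 6 + D$)
$H{\left(k{\left(-4,-2 + 4 \right)} \right)} + 90 \cdot 119 = \left(6 + 1\right) + 90 \cdot 119 = 7 + 10710 = 10717$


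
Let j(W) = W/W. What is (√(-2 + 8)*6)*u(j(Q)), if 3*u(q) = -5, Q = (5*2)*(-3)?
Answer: -10*√6 ≈ -24.495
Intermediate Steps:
Q = -30 (Q = 10*(-3) = -30)
j(W) = 1
u(q) = -5/3 (u(q) = (⅓)*(-5) = -5/3)
(√(-2 + 8)*6)*u(j(Q)) = (√(-2 + 8)*6)*(-5/3) = (√6*6)*(-5/3) = (6*√6)*(-5/3) = -10*√6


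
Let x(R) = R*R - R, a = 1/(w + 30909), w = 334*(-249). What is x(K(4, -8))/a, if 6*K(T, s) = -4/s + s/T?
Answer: -261285/16 ≈ -16330.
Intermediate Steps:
K(T, s) = -2/(3*s) + s/(6*T) (K(T, s) = (-4/s + s/T)/6 = -2/(3*s) + s/(6*T))
w = -83166
a = -1/52257 (a = 1/(-83166 + 30909) = 1/(-52257) = -1/52257 ≈ -1.9136e-5)
x(R) = R² - R
x(K(4, -8))/a = ((-⅔/(-8) + (⅙)*(-8)/4)*(-1 + (-⅔/(-8) + (⅙)*(-8)/4)))/(-1/52257) = ((-⅔*(-⅛) + (⅙)*(-8)*(¼))*(-1 + (-⅔*(-⅛) + (⅙)*(-8)*(¼))))*(-52257) = ((1/12 - ⅓)*(-1 + (1/12 - ⅓)))*(-52257) = -(-1 - ¼)/4*(-52257) = -¼*(-5/4)*(-52257) = (5/16)*(-52257) = -261285/16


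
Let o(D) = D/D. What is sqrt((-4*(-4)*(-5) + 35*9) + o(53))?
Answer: 2*sqrt(59) ≈ 15.362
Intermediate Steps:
o(D) = 1
sqrt((-4*(-4)*(-5) + 35*9) + o(53)) = sqrt((-4*(-4)*(-5) + 35*9) + 1) = sqrt((16*(-5) + 315) + 1) = sqrt((-80 + 315) + 1) = sqrt(235 + 1) = sqrt(236) = 2*sqrt(59)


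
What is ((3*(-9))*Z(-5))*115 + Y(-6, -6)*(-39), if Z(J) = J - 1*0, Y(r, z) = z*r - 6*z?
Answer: 12717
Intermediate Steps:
Y(r, z) = -6*z + r*z (Y(r, z) = r*z - 6*z = -6*z + r*z)
Z(J) = J (Z(J) = J + 0 = J)
((3*(-9))*Z(-5))*115 + Y(-6, -6)*(-39) = ((3*(-9))*(-5))*115 - 6*(-6 - 6)*(-39) = -27*(-5)*115 - 6*(-12)*(-39) = 135*115 + 72*(-39) = 15525 - 2808 = 12717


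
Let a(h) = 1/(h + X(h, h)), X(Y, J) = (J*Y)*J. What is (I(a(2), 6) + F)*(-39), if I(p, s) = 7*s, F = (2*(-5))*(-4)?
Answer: -3198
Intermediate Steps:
X(Y, J) = Y*J²
a(h) = 1/(h + h³) (a(h) = 1/(h + h*h²) = 1/(h + h³))
F = 40 (F = -10*(-4) = 40)
(I(a(2), 6) + F)*(-39) = (7*6 + 40)*(-39) = (42 + 40)*(-39) = 82*(-39) = -3198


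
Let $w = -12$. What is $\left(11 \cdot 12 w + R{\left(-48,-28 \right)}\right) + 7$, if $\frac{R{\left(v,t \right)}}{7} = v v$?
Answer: $14551$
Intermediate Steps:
$R{\left(v,t \right)} = 7 v^{2}$ ($R{\left(v,t \right)} = 7 v v = 7 v^{2}$)
$\left(11 \cdot 12 w + R{\left(-48,-28 \right)}\right) + 7 = \left(11 \cdot 12 \left(-12\right) + 7 \left(-48\right)^{2}\right) + 7 = \left(132 \left(-12\right) + 7 \cdot 2304\right) + 7 = \left(-1584 + 16128\right) + 7 = 14544 + 7 = 14551$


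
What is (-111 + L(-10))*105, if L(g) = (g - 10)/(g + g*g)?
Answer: -35035/3 ≈ -11678.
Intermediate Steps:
L(g) = (-10 + g)/(g + g²)
(-111 + L(-10))*105 = (-111 + (-10 - 10)/((-10)*(1 - 10)))*105 = (-111 - ⅒*(-20)/(-9))*105 = (-111 - ⅒*(-⅑)*(-20))*105 = (-111 - 2/9)*105 = -1001/9*105 = -35035/3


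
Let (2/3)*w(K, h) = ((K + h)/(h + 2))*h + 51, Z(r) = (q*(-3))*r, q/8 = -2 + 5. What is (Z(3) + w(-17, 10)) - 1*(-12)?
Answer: -545/4 ≈ -136.25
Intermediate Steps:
q = 24 (q = 8*(-2 + 5) = 8*3 = 24)
Z(r) = -72*r (Z(r) = (24*(-3))*r = -72*r)
w(K, h) = 153/2 + 3*h*(K + h)/(2*(2 + h)) (w(K, h) = 3*(((K + h)/(h + 2))*h + 51)/2 = 3*(((K + h)/(2 + h))*h + 51)/2 = 3*(h*(K + h)/(2 + h) + 51)/2 = 3*(51 + h*(K + h)/(2 + h))/2 = 153/2 + 3*h*(K + h)/(2*(2 + h)))
(Z(3) + w(-17, 10)) - 1*(-12) = (-72*3 + 3*(102 + 10² + 51*10 - 17*10)/(2*(2 + 10))) - 1*(-12) = (-216 + (3/2)*(102 + 100 + 510 - 170)/12) + 12 = (-216 + (3/2)*(1/12)*542) + 12 = (-216 + 271/4) + 12 = -593/4 + 12 = -545/4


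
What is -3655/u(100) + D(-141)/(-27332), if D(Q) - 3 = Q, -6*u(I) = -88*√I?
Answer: -14981733/601304 ≈ -24.915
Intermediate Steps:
u(I) = 44*√I/3 (u(I) = -(-44)*√I/3 = 44*√I/3)
D(Q) = 3 + Q
-3655/u(100) + D(-141)/(-27332) = -3655/(44*√100/3) + (3 - 141)/(-27332) = -3655/((44/3)*10) - 138*(-1/27332) = -3655/440/3 + 69/13666 = -3655*3/440 + 69/13666 = -2193/88 + 69/13666 = -14981733/601304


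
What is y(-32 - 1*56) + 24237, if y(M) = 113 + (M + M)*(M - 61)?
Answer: 50574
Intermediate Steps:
y(M) = 113 + 2*M*(-61 + M) (y(M) = 113 + (2*M)*(-61 + M) = 113 + 2*M*(-61 + M))
y(-32 - 1*56) + 24237 = (113 - 122*(-32 - 1*56) + 2*(-32 - 1*56)²) + 24237 = (113 - 122*(-32 - 56) + 2*(-32 - 56)²) + 24237 = (113 - 122*(-88) + 2*(-88)²) + 24237 = (113 + 10736 + 2*7744) + 24237 = (113 + 10736 + 15488) + 24237 = 26337 + 24237 = 50574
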